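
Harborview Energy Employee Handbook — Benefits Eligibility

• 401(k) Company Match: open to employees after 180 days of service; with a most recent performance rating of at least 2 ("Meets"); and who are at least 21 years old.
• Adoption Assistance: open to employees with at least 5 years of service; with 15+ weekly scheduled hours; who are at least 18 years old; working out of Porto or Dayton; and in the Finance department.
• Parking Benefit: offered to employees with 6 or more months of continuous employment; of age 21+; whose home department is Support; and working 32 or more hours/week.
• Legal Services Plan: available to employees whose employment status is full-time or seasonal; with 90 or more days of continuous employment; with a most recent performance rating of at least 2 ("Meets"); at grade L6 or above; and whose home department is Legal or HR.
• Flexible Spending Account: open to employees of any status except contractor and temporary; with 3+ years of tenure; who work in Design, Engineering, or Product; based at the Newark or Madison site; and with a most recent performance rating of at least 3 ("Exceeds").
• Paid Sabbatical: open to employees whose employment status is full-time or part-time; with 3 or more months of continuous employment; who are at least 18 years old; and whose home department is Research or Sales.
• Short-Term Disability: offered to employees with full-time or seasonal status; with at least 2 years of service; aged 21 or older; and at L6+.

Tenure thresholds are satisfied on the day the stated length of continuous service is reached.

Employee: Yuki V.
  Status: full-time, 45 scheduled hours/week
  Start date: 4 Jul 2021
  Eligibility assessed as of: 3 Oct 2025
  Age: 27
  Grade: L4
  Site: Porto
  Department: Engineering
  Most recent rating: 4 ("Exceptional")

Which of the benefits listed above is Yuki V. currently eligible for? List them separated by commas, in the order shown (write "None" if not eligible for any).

Service from 4 Jul 2021 to 3 Oct 2025: 1552 days.
401(k) Company Match — service 1552 days ≥ 180 days ✓; rating 4 ≥ 2 ✓; age 27 ≥ 21 ✓ → eligible.
Adoption Assistance — service 1552 days < 5 years (≈1825 days) ✗ → not eligible.
Parking Benefit — service 1552 days ≥ 6 months (≈180 days) ✓; age 27 ≥ 21 ✓; dept Engineering ✗ → not eligible.
Legal Services Plan — status full-time ✓; service 1552 days ≥ 90 days ✓; rating 4 ≥ 2 ✓; grade L4 < L6 ✗ → not eligible.
Flexible Spending Account — status full-time ✓ (not excluded); service 1552 days ≥ 3 years (≈1095 days) ✓; dept Engineering ✓; site Porto ✗ (not Newark or Madison) → not eligible.
Paid Sabbatical — status full-time ✓; service 1552 days ≥ 3 months (≈90 days) ✓; age 27 ≥ 18 ✓; dept Engineering ✗ → not eligible.
Short-Term Disability — status full-time ✓; service 1552 days ≥ 2 years (≈730 days) ✓; age 27 ≥ 21 ✓; grade L4 < L6 ✗ → not eligible.

401(k) Company Match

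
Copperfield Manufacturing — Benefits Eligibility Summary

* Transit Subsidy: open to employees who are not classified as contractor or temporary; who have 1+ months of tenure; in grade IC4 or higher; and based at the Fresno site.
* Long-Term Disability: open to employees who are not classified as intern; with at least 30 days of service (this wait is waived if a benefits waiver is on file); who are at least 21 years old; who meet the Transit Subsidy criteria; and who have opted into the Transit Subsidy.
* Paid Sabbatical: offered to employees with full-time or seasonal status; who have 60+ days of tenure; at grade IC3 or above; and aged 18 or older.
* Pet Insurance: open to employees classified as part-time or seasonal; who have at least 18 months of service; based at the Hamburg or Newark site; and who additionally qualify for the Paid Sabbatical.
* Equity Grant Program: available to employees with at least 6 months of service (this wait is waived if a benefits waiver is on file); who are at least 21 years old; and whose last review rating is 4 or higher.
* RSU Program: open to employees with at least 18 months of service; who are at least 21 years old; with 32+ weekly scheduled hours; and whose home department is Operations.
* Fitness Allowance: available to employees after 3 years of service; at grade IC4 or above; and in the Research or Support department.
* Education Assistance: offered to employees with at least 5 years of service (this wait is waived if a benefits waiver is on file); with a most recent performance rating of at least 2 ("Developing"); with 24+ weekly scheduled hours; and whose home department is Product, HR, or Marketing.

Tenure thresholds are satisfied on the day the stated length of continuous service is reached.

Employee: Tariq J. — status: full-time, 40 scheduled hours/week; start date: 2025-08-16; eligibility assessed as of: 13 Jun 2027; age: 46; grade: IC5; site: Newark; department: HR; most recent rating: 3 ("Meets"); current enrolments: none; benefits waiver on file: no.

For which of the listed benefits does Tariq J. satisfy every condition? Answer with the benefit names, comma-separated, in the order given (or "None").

Paid Sabbatical

Service from 2025-08-16 to 13 Jun 2027: 666 days.
Transit Subsidy — status full-time ✓ (not excluded); service 666 days ≥ 1 month (≈30 days) ✓; grade IC5 ≥ IC4 ✓; site Newark ✗ (not Fresno) → not eligible.
Long-Term Disability — status full-time ✓ (not excluded); no waiver, service 666 days ≥ 30 days ✓; age 46 ≥ 21 ✓; not eligible for Transit Subsidy ✗ → not eligible.
Paid Sabbatical — status full-time ✓; service 666 days ≥ 60 days ✓; grade IC5 ≥ IC3 ✓; age 46 ≥ 18 ✓ → eligible.
Pet Insurance — status full-time ✗ (requires part-time or seasonal) → not eligible.
Equity Grant Program — no waiver, service 666 days ≥ 6 months (≈180 days) ✓; age 46 ≥ 21 ✓; rating 3 < 4 ✗ → not eligible.
RSU Program — service 666 days ≥ 18 months (≈540 days) ✓; age 46 ≥ 21 ✓; 40 hrs/wk ≥ 32 ✓; dept HR ✗ → not eligible.
Fitness Allowance — service 666 days < 3 years (≈1095 days) ✗ → not eligible.
Education Assistance — no waiver, service 666 days < 5 years (≈1825 days) ✗ → not eligible.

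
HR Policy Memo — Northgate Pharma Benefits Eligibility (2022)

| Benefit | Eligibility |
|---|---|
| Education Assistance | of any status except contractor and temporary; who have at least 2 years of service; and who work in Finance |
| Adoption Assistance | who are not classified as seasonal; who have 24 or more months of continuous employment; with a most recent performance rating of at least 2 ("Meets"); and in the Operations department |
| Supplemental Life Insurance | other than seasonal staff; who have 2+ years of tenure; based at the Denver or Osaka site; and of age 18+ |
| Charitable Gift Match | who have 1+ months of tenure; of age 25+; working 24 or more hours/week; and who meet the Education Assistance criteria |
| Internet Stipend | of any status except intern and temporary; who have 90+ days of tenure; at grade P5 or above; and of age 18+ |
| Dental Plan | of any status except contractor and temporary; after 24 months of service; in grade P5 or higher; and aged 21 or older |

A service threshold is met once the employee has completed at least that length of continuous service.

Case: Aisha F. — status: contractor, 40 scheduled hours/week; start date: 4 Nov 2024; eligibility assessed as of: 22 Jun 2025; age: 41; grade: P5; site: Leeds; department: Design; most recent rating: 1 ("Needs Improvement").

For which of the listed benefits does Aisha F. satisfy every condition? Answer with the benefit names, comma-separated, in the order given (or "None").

Service from 4 Nov 2024 to 22 Jun 2025: 230 days.
Education Assistance — status contractor ✗ (excluded) → not eligible.
Adoption Assistance — status contractor ✓ (not excluded); service 230 days < 24 months (≈720 days) ✗ → not eligible.
Supplemental Life Insurance — status contractor ✓ (not excluded); service 230 days < 2 years (≈730 days) ✗ → not eligible.
Charitable Gift Match — service 230 days ≥ 1 month (≈30 days) ✓; age 41 ≥ 25 ✓; 40 hrs/wk ≥ 24 ✓; not eligible for Education Assistance ✗ → not eligible.
Internet Stipend — status contractor ✓ (not excluded); service 230 days ≥ 90 days ✓; grade P5 ≥ P5 ✓; age 41 ≥ 18 ✓ → eligible.
Dental Plan — status contractor ✗ (excluded) → not eligible.

Internet Stipend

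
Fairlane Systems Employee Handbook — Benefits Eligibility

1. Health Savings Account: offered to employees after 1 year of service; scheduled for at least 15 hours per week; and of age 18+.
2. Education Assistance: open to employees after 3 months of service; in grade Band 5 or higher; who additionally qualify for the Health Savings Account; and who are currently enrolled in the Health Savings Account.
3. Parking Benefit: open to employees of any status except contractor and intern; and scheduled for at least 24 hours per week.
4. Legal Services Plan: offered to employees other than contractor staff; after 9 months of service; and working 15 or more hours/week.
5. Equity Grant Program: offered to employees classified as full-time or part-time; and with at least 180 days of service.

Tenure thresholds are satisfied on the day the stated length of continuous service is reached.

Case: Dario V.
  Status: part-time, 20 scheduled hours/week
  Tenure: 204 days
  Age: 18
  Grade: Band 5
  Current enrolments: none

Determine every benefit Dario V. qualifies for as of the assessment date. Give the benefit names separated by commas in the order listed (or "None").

Health Savings Account — service 204 days < 1 year (≈365 days) ✗ → not eligible.
Education Assistance — service 204 days ≥ 3 months (≈90 days) ✓; grade Band 5 ≥ Band 5 ✓; not eligible for Health Savings Account ✗ → not eligible.
Parking Benefit — status part-time ✓ (not excluded); 20 hrs/wk < 24 ✗ → not eligible.
Legal Services Plan — status part-time ✓ (not excluded); service 204 days < 9 months (≈270 days) ✗ → not eligible.
Equity Grant Program — status part-time ✓; service 204 days ≥ 180 days ✓ → eligible.

Equity Grant Program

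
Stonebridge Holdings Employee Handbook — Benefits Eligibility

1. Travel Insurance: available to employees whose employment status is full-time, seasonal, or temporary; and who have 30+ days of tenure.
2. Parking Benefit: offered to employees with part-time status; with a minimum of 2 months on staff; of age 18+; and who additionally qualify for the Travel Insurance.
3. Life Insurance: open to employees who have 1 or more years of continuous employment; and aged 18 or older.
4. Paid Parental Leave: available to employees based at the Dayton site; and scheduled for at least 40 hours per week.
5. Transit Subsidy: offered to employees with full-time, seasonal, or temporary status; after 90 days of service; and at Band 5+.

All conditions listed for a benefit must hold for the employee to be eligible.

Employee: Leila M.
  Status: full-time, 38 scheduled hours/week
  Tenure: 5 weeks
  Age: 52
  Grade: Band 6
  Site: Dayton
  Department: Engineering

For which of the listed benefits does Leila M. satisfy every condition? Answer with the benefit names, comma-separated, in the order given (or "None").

Travel Insurance

Travel Insurance — status full-time ✓; service 5 weeks ≥ 30 days ✓ → eligible.
Parking Benefit — status full-time ✗ (requires part-time) → not eligible.
Life Insurance — service 5 weeks < 1 year (≈365 days) ✗ → not eligible.
Paid Parental Leave — site Dayton ✓; 38 hrs/wk < 40 ✗ → not eligible.
Transit Subsidy — status full-time ✓; service 5 weeks < 90 days ✗ → not eligible.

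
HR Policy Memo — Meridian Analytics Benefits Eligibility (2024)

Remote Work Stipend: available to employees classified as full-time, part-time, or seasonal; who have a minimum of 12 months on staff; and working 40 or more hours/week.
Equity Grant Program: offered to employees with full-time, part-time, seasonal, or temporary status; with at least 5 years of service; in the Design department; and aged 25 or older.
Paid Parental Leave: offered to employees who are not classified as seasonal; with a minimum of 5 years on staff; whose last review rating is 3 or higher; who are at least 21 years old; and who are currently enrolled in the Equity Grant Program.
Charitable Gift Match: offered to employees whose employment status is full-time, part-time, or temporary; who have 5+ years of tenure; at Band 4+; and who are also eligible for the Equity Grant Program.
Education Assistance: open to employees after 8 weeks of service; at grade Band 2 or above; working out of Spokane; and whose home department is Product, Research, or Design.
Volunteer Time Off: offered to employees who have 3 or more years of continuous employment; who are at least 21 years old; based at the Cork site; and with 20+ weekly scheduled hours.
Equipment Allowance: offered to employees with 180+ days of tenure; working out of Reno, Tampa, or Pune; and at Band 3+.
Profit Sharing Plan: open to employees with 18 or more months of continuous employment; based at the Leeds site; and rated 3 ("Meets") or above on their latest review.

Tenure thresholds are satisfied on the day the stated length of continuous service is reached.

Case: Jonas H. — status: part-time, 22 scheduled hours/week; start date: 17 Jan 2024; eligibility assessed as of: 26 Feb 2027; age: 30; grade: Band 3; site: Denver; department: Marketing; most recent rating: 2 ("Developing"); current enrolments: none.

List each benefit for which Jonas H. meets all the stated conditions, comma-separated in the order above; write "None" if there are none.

Service from 17 Jan 2024 to 26 Feb 2027: 1136 days.
Remote Work Stipend — status part-time ✓; service 1136 days ≥ 12 months (≈360 days) ✓; 22 hrs/wk < 40 ✗ → not eligible.
Equity Grant Program — status part-time ✓; service 1136 days < 5 years (≈1825 days) ✗ → not eligible.
Paid Parental Leave — status part-time ✓ (not excluded); service 1136 days < 5 years (≈1825 days) ✗ → not eligible.
Charitable Gift Match — status part-time ✓; service 1136 days < 5 years (≈1825 days) ✗ → not eligible.
Education Assistance — service 1136 days ≥ 8 weeks (≈56 days) ✓; grade Band 3 ≥ Band 2 ✓; site Denver ✗ (not Spokane) → not eligible.
Volunteer Time Off — service 1136 days ≥ 3 years (≈1095 days) ✓; age 30 ≥ 21 ✓; site Denver ✗ (not Cork) → not eligible.
Equipment Allowance — service 1136 days ≥ 180 days ✓; site Denver ✗ (not Reno, Tampa, or Pune) → not eligible.
Profit Sharing Plan — service 1136 days ≥ 18 months (≈540 days) ✓; site Denver ✗ (not Leeds) → not eligible.

None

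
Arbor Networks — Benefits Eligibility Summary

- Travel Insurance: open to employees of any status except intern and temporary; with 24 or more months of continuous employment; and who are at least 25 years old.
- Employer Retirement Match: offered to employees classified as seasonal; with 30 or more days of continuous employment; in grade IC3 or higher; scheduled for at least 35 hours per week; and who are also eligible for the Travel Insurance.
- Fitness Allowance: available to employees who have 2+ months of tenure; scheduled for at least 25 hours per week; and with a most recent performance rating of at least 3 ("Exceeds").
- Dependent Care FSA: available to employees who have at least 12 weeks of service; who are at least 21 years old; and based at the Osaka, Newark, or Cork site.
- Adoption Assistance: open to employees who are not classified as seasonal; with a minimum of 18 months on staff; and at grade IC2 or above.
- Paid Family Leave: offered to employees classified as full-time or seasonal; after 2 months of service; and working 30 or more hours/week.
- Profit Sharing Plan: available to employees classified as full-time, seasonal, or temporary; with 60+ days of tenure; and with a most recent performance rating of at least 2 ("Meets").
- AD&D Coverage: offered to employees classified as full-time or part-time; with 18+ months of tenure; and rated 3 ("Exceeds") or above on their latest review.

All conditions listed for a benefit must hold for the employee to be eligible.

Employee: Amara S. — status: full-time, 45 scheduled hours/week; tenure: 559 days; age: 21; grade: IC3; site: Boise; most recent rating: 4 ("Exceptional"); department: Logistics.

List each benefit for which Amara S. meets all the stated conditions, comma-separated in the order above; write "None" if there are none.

Fitness Allowance, Adoption Assistance, Paid Family Leave, Profit Sharing Plan, AD&D Coverage

Travel Insurance — status full-time ✓ (not excluded); service 559 days < 24 months (≈720 days) ✗ → not eligible.
Employer Retirement Match — status full-time ✗ (requires seasonal) → not eligible.
Fitness Allowance — service 559 days ≥ 2 months (≈60 days) ✓; 45 hrs/wk ≥ 25 ✓; rating 4 ≥ 3 ✓ → eligible.
Dependent Care FSA — service 559 days ≥ 12 weeks (≈84 days) ✓; age 21 ≥ 21 ✓; site Boise ✗ (not Osaka, Newark, or Cork) → not eligible.
Adoption Assistance — status full-time ✓ (not excluded); service 559 days ≥ 18 months (≈540 days) ✓; grade IC3 ≥ IC2 ✓ → eligible.
Paid Family Leave — status full-time ✓; service 559 days ≥ 2 months (≈60 days) ✓; 45 hrs/wk ≥ 30 ✓ → eligible.
Profit Sharing Plan — status full-time ✓; service 559 days ≥ 60 days ✓; rating 4 ≥ 2 ✓ → eligible.
AD&D Coverage — status full-time ✓; service 559 days ≥ 18 months (≈540 days) ✓; rating 4 ≥ 3 ✓ → eligible.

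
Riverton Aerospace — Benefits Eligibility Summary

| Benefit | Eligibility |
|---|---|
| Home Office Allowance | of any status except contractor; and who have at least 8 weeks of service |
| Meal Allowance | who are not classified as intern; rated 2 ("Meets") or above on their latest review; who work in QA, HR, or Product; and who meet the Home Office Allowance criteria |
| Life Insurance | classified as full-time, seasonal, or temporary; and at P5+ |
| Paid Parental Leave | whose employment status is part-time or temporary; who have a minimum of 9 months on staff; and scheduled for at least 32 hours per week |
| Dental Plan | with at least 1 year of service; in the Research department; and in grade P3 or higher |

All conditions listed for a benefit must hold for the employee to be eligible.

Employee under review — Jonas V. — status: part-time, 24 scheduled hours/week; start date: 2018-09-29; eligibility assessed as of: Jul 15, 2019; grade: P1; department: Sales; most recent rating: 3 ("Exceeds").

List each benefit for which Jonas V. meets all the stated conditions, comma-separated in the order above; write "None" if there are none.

Service from 2018-09-29 to Jul 15, 2019: 289 days.
Home Office Allowance — status part-time ✓ (not excluded); service 289 days ≥ 8 weeks (≈56 days) ✓ → eligible.
Meal Allowance — status part-time ✓ (not excluded); rating 3 ≥ 2 ✓; dept Sales ✗ → not eligible.
Life Insurance — status part-time ✗ (requires full-time, seasonal, or temporary) → not eligible.
Paid Parental Leave — status part-time ✓; service 289 days ≥ 9 months (≈270 days) ✓; 24 hrs/wk < 32 ✗ → not eligible.
Dental Plan — service 289 days < 1 year (≈365 days) ✗ → not eligible.

Home Office Allowance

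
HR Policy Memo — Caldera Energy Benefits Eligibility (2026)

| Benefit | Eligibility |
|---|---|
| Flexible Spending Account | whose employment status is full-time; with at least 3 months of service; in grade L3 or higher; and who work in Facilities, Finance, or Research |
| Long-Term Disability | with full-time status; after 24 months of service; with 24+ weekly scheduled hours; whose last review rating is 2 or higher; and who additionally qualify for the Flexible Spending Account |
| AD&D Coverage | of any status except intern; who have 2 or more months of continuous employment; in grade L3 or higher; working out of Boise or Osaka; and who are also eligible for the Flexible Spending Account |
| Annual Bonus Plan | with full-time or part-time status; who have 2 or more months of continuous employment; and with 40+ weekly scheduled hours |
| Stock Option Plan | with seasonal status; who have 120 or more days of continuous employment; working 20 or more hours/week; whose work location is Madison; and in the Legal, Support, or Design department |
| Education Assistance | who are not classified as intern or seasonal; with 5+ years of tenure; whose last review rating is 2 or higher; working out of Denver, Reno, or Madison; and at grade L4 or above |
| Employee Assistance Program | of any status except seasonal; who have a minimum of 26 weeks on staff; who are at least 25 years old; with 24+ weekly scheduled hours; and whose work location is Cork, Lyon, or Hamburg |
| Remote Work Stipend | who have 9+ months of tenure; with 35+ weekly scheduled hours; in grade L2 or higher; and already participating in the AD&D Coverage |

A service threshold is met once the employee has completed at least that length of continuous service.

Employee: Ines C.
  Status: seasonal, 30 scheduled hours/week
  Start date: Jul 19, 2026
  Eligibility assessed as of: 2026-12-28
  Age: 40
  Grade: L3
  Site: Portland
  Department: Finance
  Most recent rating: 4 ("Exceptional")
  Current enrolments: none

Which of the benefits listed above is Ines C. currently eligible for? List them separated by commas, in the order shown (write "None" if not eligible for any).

Service from Jul 19, 2026 to 2026-12-28: 162 days.
Flexible Spending Account — status seasonal ✗ (requires full-time) → not eligible.
Long-Term Disability — status seasonal ✗ (requires full-time) → not eligible.
AD&D Coverage — status seasonal ✓ (not excluded); service 162 days ≥ 2 months (≈60 days) ✓; grade L3 ≥ L3 ✓; site Portland ✗ (not Boise or Osaka) → not eligible.
Annual Bonus Plan — status seasonal ✗ (requires full-time or part-time) → not eligible.
Stock Option Plan — status seasonal ✓; service 162 days ≥ 120 days ✓; 30 hrs/wk ≥ 20 ✓; site Portland ✗ (not Madison) → not eligible.
Education Assistance — status seasonal ✗ (excluded) → not eligible.
Employee Assistance Program — status seasonal ✗ (excluded) → not eligible.
Remote Work Stipend — service 162 days < 9 months (≈270 days) ✗ → not eligible.

None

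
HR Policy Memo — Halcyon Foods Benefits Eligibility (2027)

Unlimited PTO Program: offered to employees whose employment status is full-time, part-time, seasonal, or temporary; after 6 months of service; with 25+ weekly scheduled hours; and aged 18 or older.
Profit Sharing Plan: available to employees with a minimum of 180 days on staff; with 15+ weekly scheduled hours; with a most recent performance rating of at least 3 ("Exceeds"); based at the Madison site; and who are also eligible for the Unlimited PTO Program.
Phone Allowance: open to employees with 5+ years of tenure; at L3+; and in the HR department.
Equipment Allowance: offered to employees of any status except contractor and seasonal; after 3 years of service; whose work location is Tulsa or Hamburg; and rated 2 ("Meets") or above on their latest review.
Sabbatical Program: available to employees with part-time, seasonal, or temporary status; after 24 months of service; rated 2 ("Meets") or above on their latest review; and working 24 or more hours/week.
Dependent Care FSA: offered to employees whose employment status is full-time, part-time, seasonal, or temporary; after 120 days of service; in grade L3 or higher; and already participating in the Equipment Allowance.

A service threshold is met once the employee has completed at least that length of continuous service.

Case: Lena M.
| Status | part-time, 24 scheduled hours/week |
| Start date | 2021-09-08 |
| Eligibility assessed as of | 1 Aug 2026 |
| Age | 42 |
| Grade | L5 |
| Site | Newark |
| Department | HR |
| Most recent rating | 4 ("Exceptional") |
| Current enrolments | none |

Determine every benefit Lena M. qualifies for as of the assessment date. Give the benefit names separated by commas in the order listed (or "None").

Service from 2021-09-08 to 1 Aug 2026: 1788 days.
Unlimited PTO Program — status part-time ✓; service 1788 days ≥ 6 months (≈180 days) ✓; 24 hrs/wk < 25 ✗ → not eligible.
Profit Sharing Plan — service 1788 days ≥ 180 days ✓; 24 hrs/wk ≥ 15 ✓; rating 4 ≥ 3 ✓; site Newark ✗ (not Madison) → not eligible.
Phone Allowance — service 1788 days < 5 years (≈1825 days) ✗ → not eligible.
Equipment Allowance — status part-time ✓ (not excluded); service 1788 days ≥ 3 years (≈1095 days) ✓; site Newark ✗ (not Tulsa or Hamburg) → not eligible.
Sabbatical Program — status part-time ✓; service 1788 days ≥ 24 months (≈720 days) ✓; rating 4 ≥ 2 ✓; 24 hrs/wk ≥ 24 ✓ → eligible.
Dependent Care FSA — status part-time ✓; service 1788 days ≥ 120 days ✓; grade L5 ≥ L3 ✓; not enrolled in Equipment Allowance ✗ → not eligible.

Sabbatical Program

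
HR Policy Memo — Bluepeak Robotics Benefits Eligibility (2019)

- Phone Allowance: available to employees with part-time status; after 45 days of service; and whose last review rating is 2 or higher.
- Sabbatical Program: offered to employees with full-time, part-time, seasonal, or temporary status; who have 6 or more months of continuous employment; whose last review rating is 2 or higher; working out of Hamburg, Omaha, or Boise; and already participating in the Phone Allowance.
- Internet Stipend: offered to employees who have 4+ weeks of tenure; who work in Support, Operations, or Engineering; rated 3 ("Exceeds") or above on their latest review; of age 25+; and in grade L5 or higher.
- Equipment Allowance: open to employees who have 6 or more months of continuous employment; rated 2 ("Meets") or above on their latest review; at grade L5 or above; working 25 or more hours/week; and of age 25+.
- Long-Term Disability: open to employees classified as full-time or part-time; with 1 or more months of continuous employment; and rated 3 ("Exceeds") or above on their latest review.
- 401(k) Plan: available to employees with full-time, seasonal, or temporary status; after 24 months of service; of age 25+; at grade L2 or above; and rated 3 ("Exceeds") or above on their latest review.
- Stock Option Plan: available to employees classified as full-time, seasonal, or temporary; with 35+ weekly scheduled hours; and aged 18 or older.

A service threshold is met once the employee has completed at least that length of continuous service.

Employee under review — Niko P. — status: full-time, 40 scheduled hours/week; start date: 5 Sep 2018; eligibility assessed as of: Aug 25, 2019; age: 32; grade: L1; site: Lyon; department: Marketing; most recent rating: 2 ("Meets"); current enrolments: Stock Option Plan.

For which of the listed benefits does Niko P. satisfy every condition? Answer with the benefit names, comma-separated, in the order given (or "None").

Stock Option Plan

Service from 5 Sep 2018 to Aug 25, 2019: 354 days.
Phone Allowance — status full-time ✗ (requires part-time) → not eligible.
Sabbatical Program — status full-time ✓; service 354 days ≥ 6 months (≈180 days) ✓; rating 2 ≥ 2 ✓; site Lyon ✗ (not Hamburg, Omaha, or Boise) → not eligible.
Internet Stipend — service 354 days ≥ 4 weeks (≈28 days) ✓; dept Marketing ✗ → not eligible.
Equipment Allowance — service 354 days ≥ 6 months (≈180 days) ✓; rating 2 ≥ 2 ✓; grade L1 < L5 ✗ → not eligible.
Long-Term Disability — status full-time ✓; service 354 days ≥ 1 month (≈30 days) ✓; rating 2 < 3 ✗ → not eligible.
401(k) Plan — status full-time ✓; service 354 days < 24 months (≈720 days) ✗ → not eligible.
Stock Option Plan — status full-time ✓; 40 hrs/wk ≥ 35 ✓; age 32 ≥ 18 ✓ → eligible.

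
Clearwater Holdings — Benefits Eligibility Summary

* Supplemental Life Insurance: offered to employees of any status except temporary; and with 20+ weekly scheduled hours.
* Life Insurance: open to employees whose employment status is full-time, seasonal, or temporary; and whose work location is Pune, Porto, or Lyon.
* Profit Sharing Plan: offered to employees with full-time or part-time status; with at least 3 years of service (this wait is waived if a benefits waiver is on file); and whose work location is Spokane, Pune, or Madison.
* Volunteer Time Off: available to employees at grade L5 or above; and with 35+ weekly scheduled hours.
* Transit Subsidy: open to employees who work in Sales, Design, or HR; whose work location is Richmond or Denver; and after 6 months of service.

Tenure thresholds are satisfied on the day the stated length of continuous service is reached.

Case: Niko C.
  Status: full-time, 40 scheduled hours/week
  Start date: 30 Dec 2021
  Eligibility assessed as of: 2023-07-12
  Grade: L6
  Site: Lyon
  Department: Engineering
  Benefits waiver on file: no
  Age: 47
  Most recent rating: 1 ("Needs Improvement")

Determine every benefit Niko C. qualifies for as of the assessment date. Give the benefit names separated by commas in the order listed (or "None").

Service from 30 Dec 2021 to 2023-07-12: 559 days.
Supplemental Life Insurance — status full-time ✓ (not excluded); 40 hrs/wk ≥ 20 ✓ → eligible.
Life Insurance — status full-time ✓; site Lyon ✓ → eligible.
Profit Sharing Plan — status full-time ✓; no waiver, service 559 days < 3 years (≈1095 days) ✗ → not eligible.
Volunteer Time Off — grade L6 ≥ L5 ✓; 40 hrs/wk ≥ 35 ✓ → eligible.
Transit Subsidy — dept Engineering ✗ → not eligible.

Supplemental Life Insurance, Life Insurance, Volunteer Time Off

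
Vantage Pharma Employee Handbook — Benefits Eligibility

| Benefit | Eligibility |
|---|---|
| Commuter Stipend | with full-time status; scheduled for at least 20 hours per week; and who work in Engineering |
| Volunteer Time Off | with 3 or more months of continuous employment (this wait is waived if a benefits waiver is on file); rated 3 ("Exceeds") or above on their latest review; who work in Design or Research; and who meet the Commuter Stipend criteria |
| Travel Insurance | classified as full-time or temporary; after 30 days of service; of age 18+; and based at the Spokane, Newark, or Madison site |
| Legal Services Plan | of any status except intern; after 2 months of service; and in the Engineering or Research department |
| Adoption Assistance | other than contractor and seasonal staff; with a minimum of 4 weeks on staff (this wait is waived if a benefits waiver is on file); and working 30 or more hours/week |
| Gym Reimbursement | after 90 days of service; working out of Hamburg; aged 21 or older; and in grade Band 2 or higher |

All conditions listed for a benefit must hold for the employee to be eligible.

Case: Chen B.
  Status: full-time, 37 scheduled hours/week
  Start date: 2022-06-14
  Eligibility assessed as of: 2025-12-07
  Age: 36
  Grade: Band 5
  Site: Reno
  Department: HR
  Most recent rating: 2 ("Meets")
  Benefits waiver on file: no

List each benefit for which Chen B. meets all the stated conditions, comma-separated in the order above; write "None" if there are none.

Adoption Assistance

Service from 2022-06-14 to 2025-12-07: 1272 days.
Commuter Stipend — status full-time ✓; 37 hrs/wk ≥ 20 ✓; dept HR ✗ → not eligible.
Volunteer Time Off — no waiver, service 1272 days ≥ 3 months (≈90 days) ✓; rating 2 < 3 ✗ → not eligible.
Travel Insurance — status full-time ✓; service 1272 days ≥ 30 days ✓; age 36 ≥ 18 ✓; site Reno ✗ (not Spokane, Newark, or Madison) → not eligible.
Legal Services Plan — status full-time ✓ (not excluded); service 1272 days ≥ 2 months (≈60 days) ✓; dept HR ✗ → not eligible.
Adoption Assistance — status full-time ✓ (not excluded); no waiver, service 1272 days ≥ 4 weeks (≈28 days) ✓; 37 hrs/wk ≥ 30 ✓ → eligible.
Gym Reimbursement — service 1272 days ≥ 90 days ✓; site Reno ✗ (not Hamburg) → not eligible.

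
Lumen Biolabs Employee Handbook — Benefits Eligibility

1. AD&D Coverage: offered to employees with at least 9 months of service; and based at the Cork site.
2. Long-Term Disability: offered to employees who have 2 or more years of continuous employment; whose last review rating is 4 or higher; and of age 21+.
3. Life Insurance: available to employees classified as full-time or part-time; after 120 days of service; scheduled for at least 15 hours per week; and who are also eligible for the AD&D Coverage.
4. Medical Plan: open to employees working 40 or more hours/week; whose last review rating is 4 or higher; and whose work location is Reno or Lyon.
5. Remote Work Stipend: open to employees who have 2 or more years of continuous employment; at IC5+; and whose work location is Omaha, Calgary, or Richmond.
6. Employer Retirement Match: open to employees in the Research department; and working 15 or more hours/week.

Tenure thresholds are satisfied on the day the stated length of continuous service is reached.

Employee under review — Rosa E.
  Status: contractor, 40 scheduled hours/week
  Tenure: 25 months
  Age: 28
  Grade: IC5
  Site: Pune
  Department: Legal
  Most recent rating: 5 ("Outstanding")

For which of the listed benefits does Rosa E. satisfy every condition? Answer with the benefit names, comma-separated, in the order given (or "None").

AD&D Coverage — service 25 months ≥ 9 months ✓; site Pune ✗ (not Cork) → not eligible.
Long-Term Disability — service 25 months ≥ 2 years (≈730 days) ✓; rating 5 ≥ 4 ✓; age 28 ≥ 21 ✓ → eligible.
Life Insurance — status contractor ✗ (requires full-time or part-time) → not eligible.
Medical Plan — 40 hrs/wk ≥ 40 ✓; rating 5 ≥ 4 ✓; site Pune ✗ (not Reno or Lyon) → not eligible.
Remote Work Stipend — service 25 months ≥ 2 years (≈730 days) ✓; grade IC5 ≥ IC5 ✓; site Pune ✗ (not Omaha, Calgary, or Richmond) → not eligible.
Employer Retirement Match — dept Legal ✗ → not eligible.

Long-Term Disability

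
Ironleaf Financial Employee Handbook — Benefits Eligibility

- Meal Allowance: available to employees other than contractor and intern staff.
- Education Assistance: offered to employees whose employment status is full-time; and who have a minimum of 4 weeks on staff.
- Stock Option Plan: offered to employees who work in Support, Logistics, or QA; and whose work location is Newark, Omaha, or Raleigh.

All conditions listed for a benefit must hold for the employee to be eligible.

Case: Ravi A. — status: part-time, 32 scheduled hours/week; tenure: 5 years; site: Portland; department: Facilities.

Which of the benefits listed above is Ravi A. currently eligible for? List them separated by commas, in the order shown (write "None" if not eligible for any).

Meal Allowance — status part-time ✓ (not excluded) → eligible.
Education Assistance — status part-time ✗ (requires full-time) → not eligible.
Stock Option Plan — dept Facilities ✗ → not eligible.

Meal Allowance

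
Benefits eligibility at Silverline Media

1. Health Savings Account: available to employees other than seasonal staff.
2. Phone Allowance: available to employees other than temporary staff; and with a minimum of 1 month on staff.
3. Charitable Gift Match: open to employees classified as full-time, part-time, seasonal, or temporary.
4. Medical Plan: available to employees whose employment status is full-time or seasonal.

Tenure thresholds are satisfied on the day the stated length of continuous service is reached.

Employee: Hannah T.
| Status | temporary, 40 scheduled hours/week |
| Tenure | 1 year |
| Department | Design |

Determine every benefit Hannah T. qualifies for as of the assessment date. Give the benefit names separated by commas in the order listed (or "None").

Health Savings Account, Charitable Gift Match

Health Savings Account — status temporary ✓ (not excluded) → eligible.
Phone Allowance — status temporary ✗ (excluded) → not eligible.
Charitable Gift Match — status temporary ✓ → eligible.
Medical Plan — status temporary ✗ (requires full-time or seasonal) → not eligible.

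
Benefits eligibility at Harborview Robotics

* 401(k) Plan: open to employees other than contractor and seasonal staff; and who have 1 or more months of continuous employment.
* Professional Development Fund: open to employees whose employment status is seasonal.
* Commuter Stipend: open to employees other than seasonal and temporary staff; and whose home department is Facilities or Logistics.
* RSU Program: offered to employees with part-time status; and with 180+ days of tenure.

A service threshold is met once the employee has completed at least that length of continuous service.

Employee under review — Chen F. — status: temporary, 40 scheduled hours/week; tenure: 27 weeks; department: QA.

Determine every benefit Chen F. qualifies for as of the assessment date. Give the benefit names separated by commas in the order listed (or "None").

401(k) Plan — status temporary ✓ (not excluded); service 27 weeks ≥ 1 month (≈30 days) ✓ → eligible.
Professional Development Fund — status temporary ✗ (requires seasonal) → not eligible.
Commuter Stipend — status temporary ✗ (excluded) → not eligible.
RSU Program — status temporary ✗ (requires part-time) → not eligible.

401(k) Plan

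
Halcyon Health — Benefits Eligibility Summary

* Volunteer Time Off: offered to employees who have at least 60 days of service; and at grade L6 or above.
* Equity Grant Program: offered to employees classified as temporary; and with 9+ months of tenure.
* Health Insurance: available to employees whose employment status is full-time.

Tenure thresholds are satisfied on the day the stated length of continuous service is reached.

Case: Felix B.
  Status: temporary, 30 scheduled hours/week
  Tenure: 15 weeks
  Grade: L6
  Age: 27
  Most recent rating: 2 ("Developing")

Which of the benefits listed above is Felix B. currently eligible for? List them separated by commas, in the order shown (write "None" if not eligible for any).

Volunteer Time Off — service 15 weeks ≥ 60 days ✓; grade L6 ≥ L6 ✓ → eligible.
Equity Grant Program — status temporary ✓; service 15 weeks < 9 months (≈270 days) ✗ → not eligible.
Health Insurance — status temporary ✗ (requires full-time) → not eligible.

Volunteer Time Off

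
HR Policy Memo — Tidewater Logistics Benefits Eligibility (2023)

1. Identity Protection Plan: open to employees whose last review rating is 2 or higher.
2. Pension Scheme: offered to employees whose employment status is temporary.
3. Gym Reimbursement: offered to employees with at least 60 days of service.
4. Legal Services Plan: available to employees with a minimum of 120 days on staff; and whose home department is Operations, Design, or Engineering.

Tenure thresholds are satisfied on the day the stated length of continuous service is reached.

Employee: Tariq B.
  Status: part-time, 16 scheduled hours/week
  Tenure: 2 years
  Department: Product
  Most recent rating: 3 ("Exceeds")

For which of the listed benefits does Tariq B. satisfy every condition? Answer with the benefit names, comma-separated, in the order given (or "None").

Identity Protection Plan — rating 3 ≥ 2 ✓ → eligible.
Pension Scheme — status part-time ✗ (requires temporary) → not eligible.
Gym Reimbursement — service 2 years ≥ 60 days ✓ → eligible.
Legal Services Plan — service 2 years ≥ 120 days ✓; dept Product ✗ → not eligible.

Identity Protection Plan, Gym Reimbursement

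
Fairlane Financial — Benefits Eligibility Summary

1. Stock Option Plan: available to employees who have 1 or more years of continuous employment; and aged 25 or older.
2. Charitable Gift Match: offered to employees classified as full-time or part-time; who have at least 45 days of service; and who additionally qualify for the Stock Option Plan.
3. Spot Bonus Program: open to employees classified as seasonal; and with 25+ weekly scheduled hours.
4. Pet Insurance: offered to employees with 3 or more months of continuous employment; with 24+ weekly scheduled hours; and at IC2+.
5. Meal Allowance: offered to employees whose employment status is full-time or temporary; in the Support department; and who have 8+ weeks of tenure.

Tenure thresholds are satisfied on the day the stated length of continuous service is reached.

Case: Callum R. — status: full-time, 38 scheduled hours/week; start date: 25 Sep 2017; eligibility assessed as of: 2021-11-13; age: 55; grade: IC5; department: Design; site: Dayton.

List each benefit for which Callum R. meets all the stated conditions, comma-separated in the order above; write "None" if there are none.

Stock Option Plan, Charitable Gift Match, Pet Insurance

Service from 25 Sep 2017 to 2021-11-13: 1510 days.
Stock Option Plan — service 1510 days ≥ 1 year (≈365 days) ✓; age 55 ≥ 25 ✓ → eligible.
Charitable Gift Match — status full-time ✓; service 1510 days ≥ 45 days ✓; eligible for Stock Option Plan ✓ → eligible.
Spot Bonus Program — status full-time ✗ (requires seasonal) → not eligible.
Pet Insurance — service 1510 days ≥ 3 months (≈90 days) ✓; 38 hrs/wk ≥ 24 ✓; grade IC5 ≥ IC2 ✓ → eligible.
Meal Allowance — status full-time ✓; dept Design ✗ → not eligible.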